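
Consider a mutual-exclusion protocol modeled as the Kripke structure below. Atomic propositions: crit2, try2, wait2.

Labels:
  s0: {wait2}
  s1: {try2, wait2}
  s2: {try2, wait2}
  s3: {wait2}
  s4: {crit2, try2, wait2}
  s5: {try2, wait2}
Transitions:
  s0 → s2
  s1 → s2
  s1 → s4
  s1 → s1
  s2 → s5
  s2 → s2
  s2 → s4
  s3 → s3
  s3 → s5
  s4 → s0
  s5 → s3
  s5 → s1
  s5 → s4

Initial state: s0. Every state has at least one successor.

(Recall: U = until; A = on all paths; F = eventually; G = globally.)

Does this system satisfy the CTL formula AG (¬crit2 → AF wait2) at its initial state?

States satisfying ¬crit2 → AF wait2: {s0, s1, s2, s3, s4, s5}.
States satisfying AG (¬crit2 → AF wait2): {s0, s1, s2, s3, s4, s5}.
Every state reachable from s0 satisfies ¬crit2 → AF wait2.
s0 ∈ Sat(AG (¬crit2 → AF wait2)).

Satisfied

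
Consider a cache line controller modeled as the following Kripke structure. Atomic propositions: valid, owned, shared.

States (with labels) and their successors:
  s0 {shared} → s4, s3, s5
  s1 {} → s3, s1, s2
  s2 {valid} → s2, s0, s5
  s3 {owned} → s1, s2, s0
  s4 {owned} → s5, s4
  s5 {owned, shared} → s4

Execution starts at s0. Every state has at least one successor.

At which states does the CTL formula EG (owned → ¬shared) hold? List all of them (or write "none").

States satisfying owned → ¬shared: {s0, s1, s2, s3, s4}.
States satisfying EG (owned → ¬shared): {s0, s1, s2, s3, s4}.

{s0, s1, s2, s3, s4}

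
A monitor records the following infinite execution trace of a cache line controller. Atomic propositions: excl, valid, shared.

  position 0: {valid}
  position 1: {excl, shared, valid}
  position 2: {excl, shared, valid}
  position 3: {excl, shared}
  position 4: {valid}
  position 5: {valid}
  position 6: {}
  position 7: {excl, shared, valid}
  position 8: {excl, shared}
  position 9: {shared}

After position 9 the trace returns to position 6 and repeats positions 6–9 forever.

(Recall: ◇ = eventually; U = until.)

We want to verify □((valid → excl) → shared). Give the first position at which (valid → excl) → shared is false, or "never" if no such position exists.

Check (valid → excl) → shared at each position in order: 0 ✓, 1 ✓, 2 ✓, 3 ✓, 4 ✓, 5 ✓.
At position 6 the labels are {}, so (valid → excl) → shared is false there. This is the first violation.

6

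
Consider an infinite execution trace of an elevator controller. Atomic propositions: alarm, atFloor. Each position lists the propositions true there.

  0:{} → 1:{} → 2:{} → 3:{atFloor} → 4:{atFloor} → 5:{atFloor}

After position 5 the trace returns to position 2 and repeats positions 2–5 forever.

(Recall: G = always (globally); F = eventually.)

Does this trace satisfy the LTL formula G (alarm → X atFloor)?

alarm → X atFloor holds at every position 0..5, and those are all positions ever visited, so G (alarm → X atFloor) holds.

Holds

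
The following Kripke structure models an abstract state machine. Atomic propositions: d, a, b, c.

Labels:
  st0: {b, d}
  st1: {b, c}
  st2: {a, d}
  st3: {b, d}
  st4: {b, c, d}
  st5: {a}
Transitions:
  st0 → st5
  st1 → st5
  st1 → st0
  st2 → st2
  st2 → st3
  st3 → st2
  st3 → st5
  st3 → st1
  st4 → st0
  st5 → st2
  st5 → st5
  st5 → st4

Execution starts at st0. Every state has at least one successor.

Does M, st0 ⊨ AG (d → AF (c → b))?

States satisfying d → AF (c → b): {st0, st1, st2, st3, st4, st5}.
States satisfying AG (d → AF (c → b)): {st0, st1, st2, st3, st4, st5}.
Every state reachable from st0 satisfies d → AF (c → b).
st0 ∈ Sat(AG (d → AF (c → b))).

Holds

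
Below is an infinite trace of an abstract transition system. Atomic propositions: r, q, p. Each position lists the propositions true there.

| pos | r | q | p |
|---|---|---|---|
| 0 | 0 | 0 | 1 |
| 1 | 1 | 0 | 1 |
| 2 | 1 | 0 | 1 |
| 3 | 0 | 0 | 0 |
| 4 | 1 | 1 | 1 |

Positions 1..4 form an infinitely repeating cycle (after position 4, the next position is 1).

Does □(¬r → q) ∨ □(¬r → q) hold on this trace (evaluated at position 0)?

¬r → q must hold at every position from 0 onward. It fails at position 0, so □(¬r → q) is false.
Positions where ¬r holds: 0, 3.
Check q at each: 0→fails, 3→fails.
¬r → q must hold at every position from 0 onward. It fails at position 0, so □(¬r → q) is false.
Positions where ¬r holds: 0, 3.
Check q at each: 0→fails, 3→fails.
At position 0: □(¬r → q) is false; □(¬r → q) is false; so □(¬r → q) ∨ □(¬r → q) is false.

Violated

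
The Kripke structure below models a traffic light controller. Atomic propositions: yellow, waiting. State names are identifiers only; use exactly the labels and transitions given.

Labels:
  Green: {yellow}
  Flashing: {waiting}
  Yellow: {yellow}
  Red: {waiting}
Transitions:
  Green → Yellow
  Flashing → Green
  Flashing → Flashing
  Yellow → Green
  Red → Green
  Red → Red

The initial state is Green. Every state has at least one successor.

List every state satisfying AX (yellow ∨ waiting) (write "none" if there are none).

States satisfying yellow ∨ waiting: {Green, Flashing, Yellow, Red}.
States satisfying AX (yellow ∨ waiting): {Green, Flashing, Yellow, Red}.

{Green, Flashing, Yellow, Red}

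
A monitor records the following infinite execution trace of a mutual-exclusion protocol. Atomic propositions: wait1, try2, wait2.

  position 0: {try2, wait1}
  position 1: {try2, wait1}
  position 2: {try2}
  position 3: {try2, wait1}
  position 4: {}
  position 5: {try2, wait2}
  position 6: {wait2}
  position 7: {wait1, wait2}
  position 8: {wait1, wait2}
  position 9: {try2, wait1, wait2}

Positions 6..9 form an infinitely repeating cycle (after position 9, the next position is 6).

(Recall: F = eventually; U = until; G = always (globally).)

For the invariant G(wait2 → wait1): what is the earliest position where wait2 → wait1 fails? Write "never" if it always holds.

5

Check wait2 → wait1 at each position in order: 0 ✓, 1 ✓, 2 ✓, 3 ✓, 4 ✓.
At position 5 the labels are {try2, wait2}, so wait2 → wait1 is false there. This is the first violation.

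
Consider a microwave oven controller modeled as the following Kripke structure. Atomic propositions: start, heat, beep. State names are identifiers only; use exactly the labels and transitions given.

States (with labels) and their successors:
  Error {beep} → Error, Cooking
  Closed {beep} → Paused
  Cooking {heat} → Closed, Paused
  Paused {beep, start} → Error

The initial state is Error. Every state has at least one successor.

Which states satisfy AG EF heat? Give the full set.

{Error, Closed, Cooking, Paused}

States satisfying EF heat: {Error, Closed, Cooking, Paused}.
States satisfying AG EF heat: {Error, Closed, Cooking, Paused}.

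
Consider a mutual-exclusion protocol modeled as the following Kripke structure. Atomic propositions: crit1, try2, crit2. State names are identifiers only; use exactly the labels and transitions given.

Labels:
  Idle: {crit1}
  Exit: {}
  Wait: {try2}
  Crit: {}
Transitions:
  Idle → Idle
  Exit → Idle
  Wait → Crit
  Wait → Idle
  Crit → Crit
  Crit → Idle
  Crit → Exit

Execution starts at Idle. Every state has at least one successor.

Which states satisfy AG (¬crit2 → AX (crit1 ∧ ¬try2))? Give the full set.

{Idle, Exit}

States satisfying ¬crit2 → AX (crit1 ∧ ¬try2): {Idle, Exit}.
States satisfying AG (¬crit2 → AX (crit1 ∧ ¬try2)): {Idle, Exit}.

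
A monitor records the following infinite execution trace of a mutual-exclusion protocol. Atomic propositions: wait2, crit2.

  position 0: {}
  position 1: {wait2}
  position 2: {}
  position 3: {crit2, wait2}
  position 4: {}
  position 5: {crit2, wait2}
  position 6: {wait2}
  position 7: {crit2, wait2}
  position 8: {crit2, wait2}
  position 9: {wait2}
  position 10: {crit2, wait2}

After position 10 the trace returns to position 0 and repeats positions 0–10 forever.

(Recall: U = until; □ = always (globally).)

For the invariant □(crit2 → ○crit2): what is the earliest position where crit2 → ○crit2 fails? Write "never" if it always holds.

3

Check crit2 → ○crit2 at each position in order: 0 ✓, 1 ✓, 2 ✓.
At position 3 the labels are {crit2, wait2} and the next position 4 has {}, so crit2 → ○crit2 is false there. This is the first violation.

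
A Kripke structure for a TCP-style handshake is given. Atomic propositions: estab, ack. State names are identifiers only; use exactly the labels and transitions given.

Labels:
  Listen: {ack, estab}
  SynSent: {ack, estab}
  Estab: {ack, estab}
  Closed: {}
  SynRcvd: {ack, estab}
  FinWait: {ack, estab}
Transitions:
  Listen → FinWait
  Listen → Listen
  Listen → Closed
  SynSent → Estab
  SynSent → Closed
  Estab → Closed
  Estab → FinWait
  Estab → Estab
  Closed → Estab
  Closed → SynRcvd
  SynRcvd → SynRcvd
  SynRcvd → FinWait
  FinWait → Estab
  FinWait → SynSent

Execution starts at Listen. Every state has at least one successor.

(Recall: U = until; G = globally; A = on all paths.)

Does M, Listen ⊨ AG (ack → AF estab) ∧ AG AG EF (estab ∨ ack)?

States satisfying ack → AF estab: {Listen, SynSent, Estab, Closed, SynRcvd, FinWait}.
States satisfying AG (ack → AF estab): {Listen, SynSent, Estab, Closed, SynRcvd, FinWait}.
States satisfying AG EF (estab ∨ ack): {Listen, SynSent, Estab, Closed, SynRcvd, FinWait}.
States satisfying AG AG EF (estab ∨ ack): {Listen, SynSent, Estab, Closed, SynRcvd, FinWait}.
States satisfying AG (ack → AF estab) ∧ AG AG EF (estab ∨ ack): {Listen, SynSent, Estab, Closed, SynRcvd, FinWait}.
Listen ∈ Sat(AG (ack → AF estab) ∧ AG AG EF (estab ∨ ack)).

Yes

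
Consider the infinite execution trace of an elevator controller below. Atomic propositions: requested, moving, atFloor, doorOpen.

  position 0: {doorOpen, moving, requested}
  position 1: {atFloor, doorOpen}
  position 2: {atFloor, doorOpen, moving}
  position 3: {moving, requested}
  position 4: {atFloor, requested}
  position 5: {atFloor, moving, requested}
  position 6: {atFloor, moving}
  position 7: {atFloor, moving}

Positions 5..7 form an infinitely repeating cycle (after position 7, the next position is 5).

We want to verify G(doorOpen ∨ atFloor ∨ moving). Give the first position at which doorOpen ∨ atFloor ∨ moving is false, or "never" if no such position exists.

never

doorOpen ∨ atFloor ∨ moving holds at every position 0..7, and those are all the positions the trace ever visits, so the invariant G(doorOpen ∨ atFloor ∨ moving) is never violated.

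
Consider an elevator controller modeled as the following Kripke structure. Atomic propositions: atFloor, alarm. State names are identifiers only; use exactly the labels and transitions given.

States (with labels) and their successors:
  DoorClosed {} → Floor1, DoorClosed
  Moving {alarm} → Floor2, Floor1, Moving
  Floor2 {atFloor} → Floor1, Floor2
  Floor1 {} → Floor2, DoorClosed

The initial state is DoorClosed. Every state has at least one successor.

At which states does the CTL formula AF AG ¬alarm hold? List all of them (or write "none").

States satisfying AG ¬alarm: {DoorClosed, Floor2, Floor1}.
States satisfying AF AG ¬alarm: {DoorClosed, Floor2, Floor1}.

{DoorClosed, Floor2, Floor1}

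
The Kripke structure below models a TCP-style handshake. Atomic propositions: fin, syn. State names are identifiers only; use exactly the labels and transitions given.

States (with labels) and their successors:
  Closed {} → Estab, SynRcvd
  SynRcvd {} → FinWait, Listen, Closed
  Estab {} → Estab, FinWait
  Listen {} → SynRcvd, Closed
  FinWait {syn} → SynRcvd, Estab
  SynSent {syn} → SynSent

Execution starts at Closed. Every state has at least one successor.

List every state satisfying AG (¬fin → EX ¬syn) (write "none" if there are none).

{Closed, SynRcvd, Estab, Listen, FinWait}

States satisfying ¬fin → EX ¬syn: {Closed, SynRcvd, Estab, Listen, FinWait}.
States satisfying AG (¬fin → EX ¬syn): {Closed, SynRcvd, Estab, Listen, FinWait}.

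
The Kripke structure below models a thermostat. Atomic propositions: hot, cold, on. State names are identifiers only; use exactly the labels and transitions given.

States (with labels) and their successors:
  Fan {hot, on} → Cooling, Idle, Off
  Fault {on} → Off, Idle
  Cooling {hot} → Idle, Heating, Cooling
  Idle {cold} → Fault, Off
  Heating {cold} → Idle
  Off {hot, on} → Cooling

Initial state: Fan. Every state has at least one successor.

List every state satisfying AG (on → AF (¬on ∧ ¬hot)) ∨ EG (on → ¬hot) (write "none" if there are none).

States satisfying on → AF (¬on ∧ ¬hot): {Cooling, Idle, Heating}.
States satisfying AG (on → AF (¬on ∧ ¬hot)): ∅.
States satisfying on → ¬hot: {Fault, Cooling, Idle, Heating}.
States satisfying EG (on → ¬hot): {Fault, Cooling, Idle, Heating}.
States satisfying AG (on → AF (¬on ∧ ¬hot)) ∨ EG (on → ¬hot): {Fault, Cooling, Idle, Heating}.

{Fault, Cooling, Idle, Heating}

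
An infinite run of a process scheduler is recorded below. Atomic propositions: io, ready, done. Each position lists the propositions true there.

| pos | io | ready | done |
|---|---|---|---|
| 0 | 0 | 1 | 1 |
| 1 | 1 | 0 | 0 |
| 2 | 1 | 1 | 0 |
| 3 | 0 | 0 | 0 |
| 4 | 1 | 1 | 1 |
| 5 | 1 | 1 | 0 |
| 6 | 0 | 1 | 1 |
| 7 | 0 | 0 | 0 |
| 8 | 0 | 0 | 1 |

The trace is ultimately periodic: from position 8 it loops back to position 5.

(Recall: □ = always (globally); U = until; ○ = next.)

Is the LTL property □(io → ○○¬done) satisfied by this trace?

Does not hold

io → ○○¬done must hold at every position from 0 onward. It fails at position 2, so □(io → ○○¬done) is false.
Positions where io holds: 1, 2, 4, 5.
Check ○○¬done at each: 1→ok, 2→fails, 4→fails, 5→ok.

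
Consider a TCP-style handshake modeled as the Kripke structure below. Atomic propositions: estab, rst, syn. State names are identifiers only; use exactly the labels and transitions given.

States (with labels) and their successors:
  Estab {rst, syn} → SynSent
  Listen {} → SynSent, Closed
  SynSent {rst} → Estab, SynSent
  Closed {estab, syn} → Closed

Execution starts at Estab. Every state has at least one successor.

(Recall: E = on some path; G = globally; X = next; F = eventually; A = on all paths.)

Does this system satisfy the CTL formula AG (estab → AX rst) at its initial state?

States satisfying estab → AX rst: {Estab, Listen, SynSent}.
States satisfying AG (estab → AX rst): {Estab, SynSent}.
Every state reachable from Estab satisfies estab → AX rst.
Estab ∈ Sat(AG (estab → AX rst)).

Yes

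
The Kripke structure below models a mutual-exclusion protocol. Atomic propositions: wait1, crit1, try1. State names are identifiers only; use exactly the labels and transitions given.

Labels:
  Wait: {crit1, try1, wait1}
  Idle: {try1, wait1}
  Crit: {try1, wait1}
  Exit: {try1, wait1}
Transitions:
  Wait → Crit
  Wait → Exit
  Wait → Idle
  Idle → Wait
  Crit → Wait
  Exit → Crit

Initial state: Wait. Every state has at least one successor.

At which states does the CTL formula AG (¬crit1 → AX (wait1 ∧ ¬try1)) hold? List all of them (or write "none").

States satisfying ¬crit1 → AX (wait1 ∧ ¬try1): {Wait}.
States satisfying AG (¬crit1 → AX (wait1 ∧ ¬try1)): ∅.

none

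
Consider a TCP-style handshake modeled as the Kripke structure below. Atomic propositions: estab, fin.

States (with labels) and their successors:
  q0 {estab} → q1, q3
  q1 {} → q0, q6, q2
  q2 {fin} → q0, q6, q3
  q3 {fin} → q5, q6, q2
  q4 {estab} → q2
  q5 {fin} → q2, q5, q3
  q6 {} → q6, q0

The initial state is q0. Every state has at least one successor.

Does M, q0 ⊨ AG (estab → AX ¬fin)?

States satisfying estab → AX ¬fin: {q1, q2, q3, q5, q6}.
States satisfying AG (estab → AX ¬fin): ∅.
q0 is reachable from q0 and violates estab → AX ¬fin, so AG fails at q0.
q0 ∉ Sat(AG (estab → AX ¬fin)).

Does not hold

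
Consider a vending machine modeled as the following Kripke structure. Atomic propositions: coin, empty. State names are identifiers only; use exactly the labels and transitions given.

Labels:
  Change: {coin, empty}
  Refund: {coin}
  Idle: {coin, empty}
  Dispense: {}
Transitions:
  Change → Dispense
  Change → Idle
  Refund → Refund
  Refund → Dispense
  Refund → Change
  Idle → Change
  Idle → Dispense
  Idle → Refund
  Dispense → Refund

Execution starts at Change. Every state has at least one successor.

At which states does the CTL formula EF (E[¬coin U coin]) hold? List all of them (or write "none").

States satisfying E[¬coin U coin]: {Change, Refund, Idle, Dispense}.
States satisfying EF (E[¬coin U coin]): {Change, Refund, Idle, Dispense}.

{Change, Refund, Idle, Dispense}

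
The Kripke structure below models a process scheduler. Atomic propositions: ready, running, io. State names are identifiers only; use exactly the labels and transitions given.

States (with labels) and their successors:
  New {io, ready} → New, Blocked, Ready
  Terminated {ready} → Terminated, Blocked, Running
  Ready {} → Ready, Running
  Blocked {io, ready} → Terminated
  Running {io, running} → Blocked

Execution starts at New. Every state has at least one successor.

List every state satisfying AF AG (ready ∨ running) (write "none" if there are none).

States satisfying AG (ready ∨ running): {Terminated, Blocked, Running}.
States satisfying AF AG (ready ∨ running): {Terminated, Blocked, Running}.

{Terminated, Blocked, Running}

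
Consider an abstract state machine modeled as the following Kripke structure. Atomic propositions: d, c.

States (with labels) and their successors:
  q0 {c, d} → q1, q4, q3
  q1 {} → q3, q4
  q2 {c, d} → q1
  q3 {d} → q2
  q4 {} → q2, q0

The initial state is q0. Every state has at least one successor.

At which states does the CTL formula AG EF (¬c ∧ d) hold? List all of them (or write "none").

States satisfying EF (¬c ∧ d): {q0, q1, q2, q3, q4}.
States satisfying AG EF (¬c ∧ d): {q0, q1, q2, q3, q4}.

{q0, q1, q2, q3, q4}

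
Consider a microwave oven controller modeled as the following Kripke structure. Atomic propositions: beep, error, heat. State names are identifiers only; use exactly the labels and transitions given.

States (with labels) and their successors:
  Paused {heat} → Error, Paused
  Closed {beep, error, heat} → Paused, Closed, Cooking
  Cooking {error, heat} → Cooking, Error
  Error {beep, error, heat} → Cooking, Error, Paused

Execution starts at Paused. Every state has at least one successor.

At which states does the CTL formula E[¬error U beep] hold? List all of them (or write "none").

States satisfying ¬error: {Paused}.
States satisfying beep: {Closed, Error}.
States satisfying E[¬error U beep]: {Paused, Closed, Error}.

{Paused, Closed, Error}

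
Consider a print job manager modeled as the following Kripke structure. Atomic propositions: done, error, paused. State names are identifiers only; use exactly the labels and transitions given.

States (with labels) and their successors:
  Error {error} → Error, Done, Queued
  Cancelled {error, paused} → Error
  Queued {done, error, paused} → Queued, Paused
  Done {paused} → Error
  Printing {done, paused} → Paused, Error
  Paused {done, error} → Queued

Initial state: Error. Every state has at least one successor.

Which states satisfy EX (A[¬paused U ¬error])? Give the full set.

States satisfying A[¬paused U ¬error]: {Done, Printing}.
States satisfying EX (A[¬paused U ¬error]): {Error}.

{Error}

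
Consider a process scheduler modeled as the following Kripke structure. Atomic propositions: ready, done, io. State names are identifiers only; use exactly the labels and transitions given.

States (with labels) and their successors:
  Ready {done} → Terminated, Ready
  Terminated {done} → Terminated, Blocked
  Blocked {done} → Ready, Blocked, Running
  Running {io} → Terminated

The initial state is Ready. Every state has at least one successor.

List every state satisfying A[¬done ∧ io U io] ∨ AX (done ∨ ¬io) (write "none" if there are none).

{Ready, Terminated, Running}

States satisfying ¬done ∧ io: {Running}.
States satisfying io: {Running}.
States satisfying A[¬done ∧ io U io]: {Running}.
States satisfying done ∨ ¬io: {Ready, Terminated, Blocked}.
States satisfying AX (done ∨ ¬io): {Ready, Terminated, Running}.
States satisfying A[¬done ∧ io U io] ∨ AX (done ∨ ¬io): {Ready, Terminated, Running}.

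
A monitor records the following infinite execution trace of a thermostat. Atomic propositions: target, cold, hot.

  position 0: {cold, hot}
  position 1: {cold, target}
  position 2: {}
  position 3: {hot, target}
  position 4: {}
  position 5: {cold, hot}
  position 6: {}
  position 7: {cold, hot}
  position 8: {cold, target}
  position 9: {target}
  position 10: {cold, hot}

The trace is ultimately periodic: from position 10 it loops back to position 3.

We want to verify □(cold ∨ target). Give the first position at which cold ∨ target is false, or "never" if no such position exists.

Check cold ∨ target at each position in order: 0 ✓, 1 ✓.
At position 2 the labels are {}, so cold ∨ target is false there. This is the first violation.

2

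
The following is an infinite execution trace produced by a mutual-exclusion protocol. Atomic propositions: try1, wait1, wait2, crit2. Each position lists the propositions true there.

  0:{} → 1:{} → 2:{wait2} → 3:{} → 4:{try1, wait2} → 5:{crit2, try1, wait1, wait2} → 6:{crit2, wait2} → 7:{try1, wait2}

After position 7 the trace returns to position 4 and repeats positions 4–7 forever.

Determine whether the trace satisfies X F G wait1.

Does not hold

The position after 0 is 1; F G wait1 is false there.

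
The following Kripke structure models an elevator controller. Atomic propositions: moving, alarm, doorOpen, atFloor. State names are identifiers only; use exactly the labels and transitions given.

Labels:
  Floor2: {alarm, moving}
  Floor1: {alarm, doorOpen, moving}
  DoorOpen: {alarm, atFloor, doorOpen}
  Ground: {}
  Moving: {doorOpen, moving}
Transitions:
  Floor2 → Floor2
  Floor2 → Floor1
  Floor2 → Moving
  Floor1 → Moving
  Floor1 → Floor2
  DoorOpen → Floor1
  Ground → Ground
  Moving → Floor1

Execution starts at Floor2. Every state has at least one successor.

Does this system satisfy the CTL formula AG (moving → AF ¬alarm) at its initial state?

Does not hold

States satisfying moving → AF ¬alarm: {DoorOpen, Ground, Moving}.
States satisfying AG (moving → AF ¬alarm): {Ground}.
Floor1 is reachable from Floor2 and violates moving → AF ¬alarm, so AG fails at Floor2.
Floor2 ∉ Sat(AG (moving → AF ¬alarm)).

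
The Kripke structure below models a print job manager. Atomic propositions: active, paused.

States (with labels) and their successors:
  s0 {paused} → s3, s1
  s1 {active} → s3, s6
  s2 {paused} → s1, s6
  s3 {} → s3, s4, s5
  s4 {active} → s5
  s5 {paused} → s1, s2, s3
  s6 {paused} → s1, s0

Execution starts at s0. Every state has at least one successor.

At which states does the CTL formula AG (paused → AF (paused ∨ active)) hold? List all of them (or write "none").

{s0, s1, s2, s3, s4, s5, s6}

States satisfying paused → AF (paused ∨ active): {s0, s1, s2, s3, s4, s5, s6}.
States satisfying AG (paused → AF (paused ∨ active)): {s0, s1, s2, s3, s4, s5, s6}.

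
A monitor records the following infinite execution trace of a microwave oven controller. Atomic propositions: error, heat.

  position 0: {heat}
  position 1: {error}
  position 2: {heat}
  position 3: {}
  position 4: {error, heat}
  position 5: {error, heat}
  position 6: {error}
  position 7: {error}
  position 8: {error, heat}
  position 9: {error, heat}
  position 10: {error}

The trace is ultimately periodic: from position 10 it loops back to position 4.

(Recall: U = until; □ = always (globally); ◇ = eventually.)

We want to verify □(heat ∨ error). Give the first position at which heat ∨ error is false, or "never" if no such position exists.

3

Check heat ∨ error at each position in order: 0 ✓, 1 ✓, 2 ✓.
At position 3 the labels are {}, so heat ∨ error is false there. This is the first violation.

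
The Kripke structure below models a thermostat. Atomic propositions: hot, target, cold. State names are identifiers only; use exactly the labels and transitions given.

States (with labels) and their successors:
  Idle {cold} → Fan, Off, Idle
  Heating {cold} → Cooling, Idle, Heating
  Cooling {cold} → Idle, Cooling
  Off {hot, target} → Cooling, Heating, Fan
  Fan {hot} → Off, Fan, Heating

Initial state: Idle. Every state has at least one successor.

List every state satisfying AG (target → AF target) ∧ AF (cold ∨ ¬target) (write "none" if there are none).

States satisfying target → AF target: {Idle, Heating, Cooling, Off, Fan}.
States satisfying AG (target → AF target): {Idle, Heating, Cooling, Off, Fan}.
States satisfying cold ∨ ¬target: {Idle, Heating, Cooling, Fan}.
States satisfying AF (cold ∨ ¬target): {Idle, Heating, Cooling, Off, Fan}.
States satisfying AG (target → AF target) ∧ AF (cold ∨ ¬target): {Idle, Heating, Cooling, Off, Fan}.

{Idle, Heating, Cooling, Off, Fan}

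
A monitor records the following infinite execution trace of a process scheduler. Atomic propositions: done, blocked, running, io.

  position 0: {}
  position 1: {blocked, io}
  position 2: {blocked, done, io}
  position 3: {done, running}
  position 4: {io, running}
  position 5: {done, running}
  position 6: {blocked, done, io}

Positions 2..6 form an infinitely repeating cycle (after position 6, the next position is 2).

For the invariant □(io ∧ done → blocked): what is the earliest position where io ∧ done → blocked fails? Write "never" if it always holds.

io ∧ done → blocked holds at every position 0..6, and those are all the positions the trace ever visits, so the invariant □(io ∧ done → blocked) is never violated.

never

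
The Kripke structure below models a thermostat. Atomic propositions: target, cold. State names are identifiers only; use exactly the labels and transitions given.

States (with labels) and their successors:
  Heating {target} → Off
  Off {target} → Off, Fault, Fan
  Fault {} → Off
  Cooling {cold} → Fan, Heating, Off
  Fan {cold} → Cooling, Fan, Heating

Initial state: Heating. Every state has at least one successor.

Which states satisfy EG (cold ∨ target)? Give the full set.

States satisfying cold ∨ target: {Heating, Off, Cooling, Fan}.
States satisfying EG (cold ∨ target): {Heating, Off, Cooling, Fan}.

{Heating, Off, Cooling, Fan}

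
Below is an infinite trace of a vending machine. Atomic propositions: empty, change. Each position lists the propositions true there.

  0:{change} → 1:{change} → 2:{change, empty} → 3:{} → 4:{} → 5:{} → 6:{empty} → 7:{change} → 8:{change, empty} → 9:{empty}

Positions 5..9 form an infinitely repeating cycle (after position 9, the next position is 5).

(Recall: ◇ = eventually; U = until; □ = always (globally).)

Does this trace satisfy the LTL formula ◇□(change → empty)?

□(change → empty) is false at every position 0..9, so it never becomes true and ◇□(change → empty) fails.

Violated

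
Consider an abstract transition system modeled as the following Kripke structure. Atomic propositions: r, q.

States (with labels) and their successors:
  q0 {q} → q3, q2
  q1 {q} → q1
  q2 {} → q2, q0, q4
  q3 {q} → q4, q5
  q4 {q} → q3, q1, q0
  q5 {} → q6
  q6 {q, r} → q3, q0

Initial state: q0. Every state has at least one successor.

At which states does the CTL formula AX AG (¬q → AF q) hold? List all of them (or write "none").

States satisfying AG (¬q → AF q): {q1}.
States satisfying AX AG (¬q → AF q): {q1}.

{q1}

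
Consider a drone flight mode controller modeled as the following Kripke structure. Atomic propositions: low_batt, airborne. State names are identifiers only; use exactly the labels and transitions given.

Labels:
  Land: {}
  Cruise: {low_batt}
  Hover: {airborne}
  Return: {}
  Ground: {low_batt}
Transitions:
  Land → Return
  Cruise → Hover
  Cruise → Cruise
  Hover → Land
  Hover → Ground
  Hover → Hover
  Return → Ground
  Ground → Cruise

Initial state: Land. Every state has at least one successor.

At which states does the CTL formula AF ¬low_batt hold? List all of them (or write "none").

States satisfying ¬low_batt: {Land, Hover, Return}.
States satisfying AF ¬low_batt: {Land, Hover, Return}.

{Land, Hover, Return}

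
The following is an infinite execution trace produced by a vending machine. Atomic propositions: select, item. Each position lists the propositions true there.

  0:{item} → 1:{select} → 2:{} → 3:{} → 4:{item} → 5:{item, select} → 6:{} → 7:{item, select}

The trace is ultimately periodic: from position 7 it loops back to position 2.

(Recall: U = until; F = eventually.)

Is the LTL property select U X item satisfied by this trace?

Walking from position 0: at position 0, X item has not yet held and select fails, so select U X item is false.

Violated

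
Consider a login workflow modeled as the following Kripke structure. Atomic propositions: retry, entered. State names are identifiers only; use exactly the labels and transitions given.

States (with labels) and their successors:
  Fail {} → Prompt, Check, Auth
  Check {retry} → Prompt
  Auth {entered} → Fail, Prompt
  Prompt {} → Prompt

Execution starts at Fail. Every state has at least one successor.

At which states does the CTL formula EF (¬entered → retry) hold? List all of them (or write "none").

States satisfying ¬entered → retry: {Check, Auth}.
States satisfying EF (¬entered → retry): {Fail, Check, Auth}.

{Fail, Check, Auth}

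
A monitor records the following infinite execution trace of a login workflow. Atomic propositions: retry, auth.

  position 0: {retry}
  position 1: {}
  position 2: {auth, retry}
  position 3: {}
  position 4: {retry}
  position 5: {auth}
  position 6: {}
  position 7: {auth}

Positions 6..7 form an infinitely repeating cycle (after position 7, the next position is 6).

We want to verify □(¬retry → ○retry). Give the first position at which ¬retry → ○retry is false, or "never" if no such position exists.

5

Check ¬retry → ○retry at each position in order: 0 ✓, 1 ✓, 2 ✓, 3 ✓, 4 ✓.
At position 5 the labels are {auth} and the next position 6 has {}, so ¬retry → ○retry is false there. This is the first violation.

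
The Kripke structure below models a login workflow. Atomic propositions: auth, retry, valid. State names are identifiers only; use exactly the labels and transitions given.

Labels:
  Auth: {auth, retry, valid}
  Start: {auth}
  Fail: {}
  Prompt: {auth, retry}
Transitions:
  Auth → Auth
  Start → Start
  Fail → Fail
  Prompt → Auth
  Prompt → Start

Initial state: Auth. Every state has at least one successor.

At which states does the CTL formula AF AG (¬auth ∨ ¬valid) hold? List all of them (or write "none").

{Start, Fail}

States satisfying AG (¬auth ∨ ¬valid): {Start, Fail}.
States satisfying AF AG (¬auth ∨ ¬valid): {Start, Fail}.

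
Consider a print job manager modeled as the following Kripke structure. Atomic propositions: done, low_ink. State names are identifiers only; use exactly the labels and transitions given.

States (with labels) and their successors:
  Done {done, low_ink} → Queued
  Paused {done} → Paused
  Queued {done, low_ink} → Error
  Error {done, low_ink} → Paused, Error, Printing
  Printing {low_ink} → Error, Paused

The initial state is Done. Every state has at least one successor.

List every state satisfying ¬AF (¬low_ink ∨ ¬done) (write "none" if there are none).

{Done, Queued, Error}

States satisfying ¬low_ink ∨ ¬done: {Paused, Printing}.
States satisfying AF (¬low_ink ∨ ¬done): {Paused, Printing}.
States satisfying ¬AF (¬low_ink ∨ ¬done): {Done, Queued, Error}.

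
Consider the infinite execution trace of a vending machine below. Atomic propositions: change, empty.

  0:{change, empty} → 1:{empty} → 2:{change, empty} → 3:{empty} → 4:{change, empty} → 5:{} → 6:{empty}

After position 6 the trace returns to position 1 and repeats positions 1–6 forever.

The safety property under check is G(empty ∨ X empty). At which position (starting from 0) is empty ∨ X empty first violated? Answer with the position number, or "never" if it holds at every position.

empty ∨ X empty holds at every position 0..6, and those are all the positions the trace ever visits, so the invariant G(empty ∨ X empty) is never violated.

never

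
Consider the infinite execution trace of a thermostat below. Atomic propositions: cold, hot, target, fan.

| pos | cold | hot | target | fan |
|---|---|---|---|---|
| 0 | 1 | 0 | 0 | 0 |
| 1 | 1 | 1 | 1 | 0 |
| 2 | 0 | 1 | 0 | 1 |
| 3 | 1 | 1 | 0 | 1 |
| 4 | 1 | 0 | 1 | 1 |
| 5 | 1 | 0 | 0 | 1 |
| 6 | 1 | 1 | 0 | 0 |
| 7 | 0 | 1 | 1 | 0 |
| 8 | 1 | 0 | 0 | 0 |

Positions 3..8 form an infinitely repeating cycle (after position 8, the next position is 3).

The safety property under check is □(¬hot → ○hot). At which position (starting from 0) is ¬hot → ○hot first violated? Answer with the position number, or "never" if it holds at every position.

4

Check ¬hot → ○hot at each position in order: 0 ✓, 1 ✓, 2 ✓, 3 ✓.
At position 4 the labels are {cold, fan, target} and the next position 5 has {cold, fan}, so ¬hot → ○hot is false there. This is the first violation.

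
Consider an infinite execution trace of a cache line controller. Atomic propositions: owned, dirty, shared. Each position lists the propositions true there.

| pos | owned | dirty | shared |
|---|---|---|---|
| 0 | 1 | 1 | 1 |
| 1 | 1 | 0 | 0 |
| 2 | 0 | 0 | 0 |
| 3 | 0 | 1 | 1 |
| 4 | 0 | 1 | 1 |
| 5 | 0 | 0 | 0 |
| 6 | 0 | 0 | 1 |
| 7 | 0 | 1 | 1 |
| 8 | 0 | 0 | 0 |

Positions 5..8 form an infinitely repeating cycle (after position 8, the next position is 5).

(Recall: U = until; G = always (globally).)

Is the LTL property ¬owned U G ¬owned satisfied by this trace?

Walking from position 0: at position 0, G ¬owned has not yet held and ¬owned fails, so ¬owned U G ¬owned is false.

No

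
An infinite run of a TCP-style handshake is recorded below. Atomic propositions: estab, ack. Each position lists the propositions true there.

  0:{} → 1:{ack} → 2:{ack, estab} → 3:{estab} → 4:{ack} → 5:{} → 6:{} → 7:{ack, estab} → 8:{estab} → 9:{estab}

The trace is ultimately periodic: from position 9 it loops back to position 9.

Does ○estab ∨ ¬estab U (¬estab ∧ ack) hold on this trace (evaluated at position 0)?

Holds

The position after 0 is 1; estab is false there.
Walking from position 0: ¬estab ∧ ack first holds at position 1, and ¬estab holds at every earlier position along the way, so ¬estab U (¬estab ∧ ack) holds.
At position 0: ○estab is false; ¬estab U (¬estab ∧ ack) is true; so ○estab ∨ ¬estab U (¬estab ∧ ack) is true.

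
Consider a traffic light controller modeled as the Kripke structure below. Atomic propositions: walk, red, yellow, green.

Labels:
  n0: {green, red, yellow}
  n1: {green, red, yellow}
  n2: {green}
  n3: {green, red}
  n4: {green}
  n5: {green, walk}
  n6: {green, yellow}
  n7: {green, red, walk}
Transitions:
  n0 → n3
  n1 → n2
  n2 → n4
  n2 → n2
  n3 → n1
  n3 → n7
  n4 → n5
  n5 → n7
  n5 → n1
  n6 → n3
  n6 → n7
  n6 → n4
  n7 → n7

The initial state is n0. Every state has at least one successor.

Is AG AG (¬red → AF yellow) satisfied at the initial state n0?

No

States satisfying AG (¬red → AF yellow): {n7}.
States satisfying AG AG (¬red → AF yellow): {n7}.
n0 is reachable from n0 and violates AG (¬red → AF yellow), so AG fails at n0.
n0 ∉ Sat(AG AG (¬red → AF yellow)).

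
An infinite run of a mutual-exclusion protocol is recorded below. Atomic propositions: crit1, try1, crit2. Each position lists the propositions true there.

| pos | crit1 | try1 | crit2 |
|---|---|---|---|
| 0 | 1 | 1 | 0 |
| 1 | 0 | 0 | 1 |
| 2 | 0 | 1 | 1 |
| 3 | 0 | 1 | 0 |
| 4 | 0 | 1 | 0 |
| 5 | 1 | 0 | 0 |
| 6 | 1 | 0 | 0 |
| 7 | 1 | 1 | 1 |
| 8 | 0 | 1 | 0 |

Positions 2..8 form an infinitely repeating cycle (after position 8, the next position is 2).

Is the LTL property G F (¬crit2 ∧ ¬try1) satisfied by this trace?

Holds

F (¬crit2 ∧ ¬try1) holds at every position 0..8, and those are all positions ever visited, so G F (¬crit2 ∧ ¬try1) holds.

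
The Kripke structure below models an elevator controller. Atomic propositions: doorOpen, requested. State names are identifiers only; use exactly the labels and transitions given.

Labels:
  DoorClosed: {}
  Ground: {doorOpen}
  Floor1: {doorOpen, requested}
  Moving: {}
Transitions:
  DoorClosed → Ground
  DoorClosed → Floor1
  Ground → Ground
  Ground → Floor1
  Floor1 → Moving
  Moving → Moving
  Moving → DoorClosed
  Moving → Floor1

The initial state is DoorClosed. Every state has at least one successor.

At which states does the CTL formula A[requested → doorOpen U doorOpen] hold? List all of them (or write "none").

States satisfying requested → doorOpen: {DoorClosed, Ground, Floor1, Moving}.
States satisfying doorOpen: {Ground, Floor1}.
States satisfying A[requested → doorOpen U doorOpen]: {DoorClosed, Ground, Floor1}.

{DoorClosed, Ground, Floor1}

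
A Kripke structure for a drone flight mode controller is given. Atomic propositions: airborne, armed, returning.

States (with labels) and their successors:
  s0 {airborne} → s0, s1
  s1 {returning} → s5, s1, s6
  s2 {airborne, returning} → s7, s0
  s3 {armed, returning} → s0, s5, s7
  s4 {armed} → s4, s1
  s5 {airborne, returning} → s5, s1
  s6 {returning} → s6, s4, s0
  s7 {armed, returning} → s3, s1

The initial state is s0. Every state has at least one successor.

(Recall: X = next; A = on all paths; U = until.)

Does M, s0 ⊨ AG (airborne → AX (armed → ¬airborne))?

States satisfying airborne → AX (armed → ¬airborne): {s0, s1, s2, s3, s4, s5, s6, s7}.
States satisfying AG (airborne → AX (armed → ¬airborne)): {s0, s1, s2, s3, s4, s5, s6, s7}.
Every state reachable from s0 satisfies airborne → AX (armed → ¬airborne).
s0 ∈ Sat(AG (airborne → AX (armed → ¬airborne))).

Yes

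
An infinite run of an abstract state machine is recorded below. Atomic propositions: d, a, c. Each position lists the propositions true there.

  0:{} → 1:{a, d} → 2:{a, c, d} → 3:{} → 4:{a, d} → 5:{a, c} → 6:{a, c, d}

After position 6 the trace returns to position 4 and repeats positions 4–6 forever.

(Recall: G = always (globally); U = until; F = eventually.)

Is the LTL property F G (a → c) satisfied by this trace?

Does not hold

G (a → c) is false at every position 0..6, so it never becomes true and F G (a → c) fails.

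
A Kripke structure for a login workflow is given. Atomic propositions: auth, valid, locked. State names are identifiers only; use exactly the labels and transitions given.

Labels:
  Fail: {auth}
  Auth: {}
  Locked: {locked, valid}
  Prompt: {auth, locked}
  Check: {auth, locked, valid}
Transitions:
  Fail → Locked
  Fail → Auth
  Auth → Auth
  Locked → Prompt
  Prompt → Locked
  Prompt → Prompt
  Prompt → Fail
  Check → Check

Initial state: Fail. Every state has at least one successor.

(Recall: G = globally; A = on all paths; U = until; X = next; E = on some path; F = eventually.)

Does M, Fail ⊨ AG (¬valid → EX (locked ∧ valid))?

States satisfying ¬valid → EX (locked ∧ valid): {Fail, Locked, Prompt, Check}.
States satisfying AG (¬valid → EX (locked ∧ valid)): {Check}.
Auth is reachable from Fail and violates ¬valid → EX (locked ∧ valid), so AG fails at Fail.
Fail ∉ Sat(AG (¬valid → EX (locked ∧ valid))).

Does not hold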